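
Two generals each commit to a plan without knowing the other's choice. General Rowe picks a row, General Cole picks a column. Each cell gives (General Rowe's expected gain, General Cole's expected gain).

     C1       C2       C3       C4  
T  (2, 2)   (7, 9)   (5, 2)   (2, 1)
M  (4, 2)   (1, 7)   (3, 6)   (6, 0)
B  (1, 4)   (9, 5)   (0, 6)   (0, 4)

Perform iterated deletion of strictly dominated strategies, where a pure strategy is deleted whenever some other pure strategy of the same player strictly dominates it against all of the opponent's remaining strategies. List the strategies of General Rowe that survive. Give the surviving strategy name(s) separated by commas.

T, B

For General Cole, C2 strictly dominates C1 on the remaining rows (T: 9>2, M: 7>2, B: 5>4); eliminate C1.
Column C4 is eliminated: C2 beats it against every remaining row (T: 9>1, M: 7>0, B: 5>4).
General Rowe's strategy M is strictly dominated by T (C2: 7>1, C3: 5>3) and is removed.
Among the remaining strategies, none is strictly dominated by another pure strategy of the same player, so the elimination stops.
Surviving strategies — General Rowe: {T, B}; General Cole: {C2, C3}.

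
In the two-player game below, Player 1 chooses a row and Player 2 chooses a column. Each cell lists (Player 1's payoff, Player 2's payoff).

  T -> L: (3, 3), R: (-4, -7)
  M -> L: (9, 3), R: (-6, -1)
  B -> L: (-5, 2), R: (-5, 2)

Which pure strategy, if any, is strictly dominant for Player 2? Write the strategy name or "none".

none

L fails to dominate R at B (2=2).
R fails to dominate L at T (-7<3).
No single strategy dominates all the others.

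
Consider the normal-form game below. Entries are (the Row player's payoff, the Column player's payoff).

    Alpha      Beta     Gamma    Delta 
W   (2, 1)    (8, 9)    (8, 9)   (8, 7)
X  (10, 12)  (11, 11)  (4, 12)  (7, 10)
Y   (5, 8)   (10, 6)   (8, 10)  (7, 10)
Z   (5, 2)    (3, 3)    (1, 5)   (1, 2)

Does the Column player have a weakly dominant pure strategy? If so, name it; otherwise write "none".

Gamma vs Alpha: W: 9>1, X: 12=12, Y: 10>8, Z: 5>2.
Gamma vs Beta: W: 9=9, X: 12>11, Y: 10>6, Z: 5>3.
Gamma vs Delta: W: 9>7, X: 12>10, Y: 10=10, Z: 5>2.
Gamma is at least as good as every other strategy against every opponent action, so it is weakly dominant.

Gamma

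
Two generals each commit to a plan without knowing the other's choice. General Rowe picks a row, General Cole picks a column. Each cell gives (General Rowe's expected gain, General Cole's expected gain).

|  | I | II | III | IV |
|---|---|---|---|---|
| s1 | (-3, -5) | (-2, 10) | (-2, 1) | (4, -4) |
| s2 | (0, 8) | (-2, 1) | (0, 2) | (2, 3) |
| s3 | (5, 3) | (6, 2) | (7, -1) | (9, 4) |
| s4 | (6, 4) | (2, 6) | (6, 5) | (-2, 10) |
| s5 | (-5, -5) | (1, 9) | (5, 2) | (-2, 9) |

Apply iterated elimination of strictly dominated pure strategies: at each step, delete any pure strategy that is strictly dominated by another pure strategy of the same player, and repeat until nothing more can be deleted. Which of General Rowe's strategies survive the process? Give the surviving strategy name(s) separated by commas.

For General Rowe, s3 strictly dominates s1 on the remaining columns (I: 5>-3, II: 6>-2, III: 7>-2, IV: 9>4); eliminate s1.
For General Rowe, s3 strictly dominates s2 on the remaining columns (I: 5>0, II: 6>-2, III: 7>0, IV: 9>2); eliminate s2.
For General Rowe, s3 strictly dominates s5 on the remaining columns (I: 5>-5, II: 6>1, III: 7>5, IV: 9>-2); eliminate s5.
Column I is eliminated: IV beats it against every remaining row (s3: 4>3, s4: 10>4).
Row s4 is eliminated: s3 beats it against every remaining column (II: 6>2, III: 7>6, IV: 9>-2).
For General Cole, IV strictly dominates II on the remaining rows (s3: 4>2); eliminate II.
General Cole's strategy III is strictly dominated by IV (s3: 4>-1) and is removed.
Among the remaining strategies, none is strictly dominated by another pure strategy of the same player, so the elimination stops.
Surviving strategies — General Rowe: {s3}; General Cole: {IV}.

s3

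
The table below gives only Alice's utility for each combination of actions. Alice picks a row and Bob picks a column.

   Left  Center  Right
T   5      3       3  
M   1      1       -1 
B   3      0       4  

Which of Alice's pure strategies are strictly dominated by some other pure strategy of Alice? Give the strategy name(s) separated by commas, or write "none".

M

T: no other strategy beats it everywhere (M at Left (5>1); B at Left (5>3)).
M: dominated, since T does at least as well everywhere (Left: 5>1, Center: 3>1, Right: 3>-1).
B is not dominated — it holds its own against T at Right (4>3); M at Left (3>1).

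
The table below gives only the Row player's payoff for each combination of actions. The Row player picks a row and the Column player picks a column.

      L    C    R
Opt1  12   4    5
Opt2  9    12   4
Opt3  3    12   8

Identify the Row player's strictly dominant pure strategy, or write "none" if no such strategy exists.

Opt1 fails to dominate Opt2 at C (4<12).
Opt2 fails to dominate Opt1 at L (9<12).
Opt3 fails to dominate Opt1 at L (3<12).
No single strategy dominates all the others.

none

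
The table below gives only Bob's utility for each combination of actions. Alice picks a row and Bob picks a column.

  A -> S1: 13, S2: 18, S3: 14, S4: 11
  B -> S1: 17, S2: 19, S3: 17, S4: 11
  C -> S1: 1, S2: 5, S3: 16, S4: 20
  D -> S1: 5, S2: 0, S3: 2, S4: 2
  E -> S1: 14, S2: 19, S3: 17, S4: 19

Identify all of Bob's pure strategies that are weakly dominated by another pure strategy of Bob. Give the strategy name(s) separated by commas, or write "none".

none

S1 is not dominated — it holds its own against S2 at D (5>0); S3 at D (5>2); S4 at A (13>11).
S2: no other strategy beats it everywhere (S1 at A (18>13); S3 at A (18>14); S4 at A (18>11)).
S3: no other strategy beats it everywhere (S1 at A (14>13); S2 at C (16>5); S4 at A (14>11)).
Nothing dominates S4: S1 at C (20>1); S2 at C (20>5); S3 at C (20>16).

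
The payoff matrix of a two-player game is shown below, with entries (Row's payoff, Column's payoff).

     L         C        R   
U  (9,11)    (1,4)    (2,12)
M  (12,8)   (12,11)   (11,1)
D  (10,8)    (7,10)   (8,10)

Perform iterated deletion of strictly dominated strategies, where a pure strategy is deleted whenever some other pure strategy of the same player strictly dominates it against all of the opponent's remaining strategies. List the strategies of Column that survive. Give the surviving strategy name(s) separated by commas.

C

Row U is eliminated: M beats it against every remaining column (L: 12>9, C: 12>1, R: 11>2).
For Row, M strictly dominates D on the remaining columns (L: 12>10, C: 12>7, R: 11>8); eliminate D.
Column L is eliminated: C beats it against every remaining row (M: 11>8).
Column's strategy R is strictly dominated by C (M: 11>1) and is removed.
Among the remaining strategies, none is strictly dominated by another pure strategy of the same player, so the elimination stops.
Surviving strategies — Row: {M}; Column: {C}.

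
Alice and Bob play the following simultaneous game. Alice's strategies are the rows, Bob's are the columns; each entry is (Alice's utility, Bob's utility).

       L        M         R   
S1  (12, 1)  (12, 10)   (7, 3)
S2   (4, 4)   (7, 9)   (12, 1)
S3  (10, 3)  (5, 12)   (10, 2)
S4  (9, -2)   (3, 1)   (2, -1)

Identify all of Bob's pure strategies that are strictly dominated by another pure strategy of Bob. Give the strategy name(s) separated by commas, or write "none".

L: dominated, since M does at least as well everywhere (S1: 10>1, S2: 9>4, S3: 12>3, S4: 1>-2).
M: no other strategy beats it everywhere (L at S1 (10>1); R at S1 (10>3)).
R: dominated, since M does at least as well everywhere (S1: 10>3, S2: 9>1, S3: 12>2, S4: 1>-1).

L, R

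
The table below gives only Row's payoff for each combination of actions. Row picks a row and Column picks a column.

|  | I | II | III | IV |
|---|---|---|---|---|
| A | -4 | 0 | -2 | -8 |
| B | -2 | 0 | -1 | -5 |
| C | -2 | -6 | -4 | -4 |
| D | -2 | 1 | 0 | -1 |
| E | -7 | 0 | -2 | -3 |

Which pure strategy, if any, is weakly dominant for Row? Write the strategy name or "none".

D

D vs A: I: -2>-4, II: 1>0, III: 0>-2, IV: -1>-8.
D vs B: I: -2=-2, II: 1>0, III: 0>-1, IV: -1>-5.
D vs C: I: -2=-2, II: 1>-6, III: 0>-4, IV: -1>-4.
D vs E: I: -2>-7, II: 1>0, III: 0>-2, IV: -1>-3.
D is at least as good as every other strategy against every opponent action, so it is weakly dominant.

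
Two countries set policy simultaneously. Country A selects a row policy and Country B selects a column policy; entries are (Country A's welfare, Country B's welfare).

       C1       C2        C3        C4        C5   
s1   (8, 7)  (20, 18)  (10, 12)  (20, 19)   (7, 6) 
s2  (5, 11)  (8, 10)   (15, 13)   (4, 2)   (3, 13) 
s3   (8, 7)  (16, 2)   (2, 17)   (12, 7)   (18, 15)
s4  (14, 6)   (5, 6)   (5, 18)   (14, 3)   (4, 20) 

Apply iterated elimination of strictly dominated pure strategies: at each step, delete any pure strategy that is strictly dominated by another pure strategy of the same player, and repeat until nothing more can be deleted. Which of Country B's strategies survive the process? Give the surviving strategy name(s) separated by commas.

C2, C3, C4, C5

Column C1 is eliminated: C3 beats it against every remaining row (s1: 12>7, s2: 13>11, s3: 17>7, s4: 18>6).
For Country A, s1 strictly dominates s4 on the remaining columns (C2: 20>5, C3: 10>5, C4: 20>14, C5: 7>4); eliminate s4.
Among the remaining strategies, none is strictly dominated by another pure strategy of the same player, so the elimination stops.
Surviving strategies — Country A: {s1, s2, s3}; Country B: {C2, C3, C4, C5}.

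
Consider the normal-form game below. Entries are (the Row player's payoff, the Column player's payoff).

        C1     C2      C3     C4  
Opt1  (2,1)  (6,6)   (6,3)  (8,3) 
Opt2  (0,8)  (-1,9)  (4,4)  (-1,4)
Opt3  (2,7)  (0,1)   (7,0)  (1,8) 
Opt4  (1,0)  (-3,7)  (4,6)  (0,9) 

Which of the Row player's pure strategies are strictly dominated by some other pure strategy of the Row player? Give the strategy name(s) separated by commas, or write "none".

Opt2, Opt4

Nothing dominates Opt1: Opt2 at C1 (2>0); Opt3 at C1 (2=2); Opt4 at C1 (2>1).
Opt2: dominated, since Opt1 does at least as well everywhere (C1: 2>0, C2: 6>-1, C3: 6>4, C4: 8>-1).
Opt3 is not dominated — it holds its own against Opt1 at C1 (2=2); Opt2 at C1 (2>0); Opt4 at C1 (2>1).
Opt4: dominated, since Opt1 does at least as well everywhere (C1: 2>1, C2: 6>-3, C3: 6>4, C4: 8>0).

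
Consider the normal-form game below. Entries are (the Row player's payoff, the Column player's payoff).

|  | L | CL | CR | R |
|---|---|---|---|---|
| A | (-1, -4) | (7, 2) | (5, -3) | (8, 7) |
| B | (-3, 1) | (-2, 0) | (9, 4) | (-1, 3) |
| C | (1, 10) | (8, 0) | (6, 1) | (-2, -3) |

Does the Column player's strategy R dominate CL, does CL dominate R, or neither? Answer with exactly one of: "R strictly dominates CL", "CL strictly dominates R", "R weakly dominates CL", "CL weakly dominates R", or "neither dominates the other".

neither dominates the other

Compare R to CL across each choice by the Row player: A: 7>2, B: 3>0, C: -3<0.
R does better at A, B but worse at C; neither strategy dominates the other.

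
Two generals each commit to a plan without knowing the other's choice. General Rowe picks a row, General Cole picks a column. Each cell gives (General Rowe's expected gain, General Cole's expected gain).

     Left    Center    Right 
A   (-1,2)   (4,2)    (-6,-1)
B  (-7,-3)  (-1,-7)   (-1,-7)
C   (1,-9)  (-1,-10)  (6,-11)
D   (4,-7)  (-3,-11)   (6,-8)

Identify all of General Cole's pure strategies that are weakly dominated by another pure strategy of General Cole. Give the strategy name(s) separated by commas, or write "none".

Center, Right

Left is not dominated — it holds its own against Center at B (-3>-7); Right at A (2>-1).
Left weakly dominates Center — A: 2=2, B: -3>-7, C: -9>-10, D: -7>-11.
Right: dominated, since Left does at least as well everywhere (A: 2>-1, B: -3>-7, C: -9>-11, D: -7>-8).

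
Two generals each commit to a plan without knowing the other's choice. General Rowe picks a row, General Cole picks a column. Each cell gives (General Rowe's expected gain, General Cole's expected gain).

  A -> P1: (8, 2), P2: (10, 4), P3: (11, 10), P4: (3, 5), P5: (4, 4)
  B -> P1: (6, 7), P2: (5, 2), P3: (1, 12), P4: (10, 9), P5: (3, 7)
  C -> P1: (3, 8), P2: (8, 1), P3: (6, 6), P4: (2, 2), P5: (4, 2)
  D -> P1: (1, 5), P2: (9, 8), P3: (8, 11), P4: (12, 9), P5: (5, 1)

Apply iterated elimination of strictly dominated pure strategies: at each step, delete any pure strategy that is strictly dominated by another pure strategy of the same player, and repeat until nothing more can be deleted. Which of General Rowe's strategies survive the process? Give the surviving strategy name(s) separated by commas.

A

For General Cole, P3 strictly dominates P2 on the remaining rows (A: 10>4, B: 12>2, C: 6>1, D: 11>8); eliminate P2.
Column P4 is eliminated: P3 beats it against every remaining row (A: 10>5, B: 12>9, C: 6>2, D: 11>9).
For General Rowe, A strictly dominates B on the remaining columns (P1: 8>6, P3: 11>1, P5: 4>3); eliminate B.
For General Cole, P3 strictly dominates P5 on the remaining rows (A: 10>4, C: 6>2, D: 11>1); eliminate P5.
Row C is eliminated: A beats it against every remaining column (P1: 8>3, P3: 11>6).
General Rowe's strategy D is strictly dominated by A (P1: 8>1, P3: 11>8) and is removed.
For General Cole, P3 strictly dominates P1 on the remaining rows (A: 10>2); eliminate P1.
Among the remaining strategies, none is strictly dominated by another pure strategy of the same player, so the elimination stops.
Surviving strategies — General Rowe: {A}; General Cole: {P3}.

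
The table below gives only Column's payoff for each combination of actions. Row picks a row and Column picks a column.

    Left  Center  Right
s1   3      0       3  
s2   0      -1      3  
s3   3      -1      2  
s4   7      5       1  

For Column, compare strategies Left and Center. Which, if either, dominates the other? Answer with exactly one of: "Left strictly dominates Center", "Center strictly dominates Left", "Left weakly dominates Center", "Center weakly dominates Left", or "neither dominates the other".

Left strictly dominates Center

Left's payoffs vs Center's, by Row's action — s1: 3>0, s2: 0>-1, s3: 3>-1, s4: 7>5.
Left gives a strictly higher payoff against each opponent action, so Left strictly dominates Center.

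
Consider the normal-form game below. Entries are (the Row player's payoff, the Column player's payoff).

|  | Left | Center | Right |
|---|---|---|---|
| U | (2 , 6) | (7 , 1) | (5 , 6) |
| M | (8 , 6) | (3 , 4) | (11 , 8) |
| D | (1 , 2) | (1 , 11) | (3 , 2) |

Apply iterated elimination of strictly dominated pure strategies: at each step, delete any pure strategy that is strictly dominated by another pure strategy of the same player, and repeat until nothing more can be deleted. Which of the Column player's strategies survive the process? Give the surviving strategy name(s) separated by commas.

Row D is eliminated: U beats it against every remaining column (Left: 2>1, Center: 7>1, Right: 5>3).
The Column player's strategy Center is strictly dominated by Left (U: 6>1, M: 6>4) and is removed.
The Row player's strategy U is strictly dominated by M (Left: 8>2, Right: 11>5) and is removed.
Column Left is eliminated: Right beats it against every remaining row (M: 8>6).
Among the remaining strategies, none is strictly dominated by another pure strategy of the same player, so the elimination stops.
Surviving strategies — the Row player: {M}; the Column player: {Right}.

Right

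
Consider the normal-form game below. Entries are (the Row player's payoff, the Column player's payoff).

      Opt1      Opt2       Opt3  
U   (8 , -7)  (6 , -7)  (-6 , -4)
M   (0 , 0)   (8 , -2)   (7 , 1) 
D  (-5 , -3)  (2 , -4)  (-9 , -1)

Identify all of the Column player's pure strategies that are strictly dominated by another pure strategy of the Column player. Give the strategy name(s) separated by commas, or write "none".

Opt1, Opt2

Opt3 strictly dominates Opt1 — U: -4>-7, M: 1>0, D: -1>-3.
Opt2: dominated, since Opt3 does at least as well everywhere (U: -4>-7, M: 1>-2, D: -1>-4).
Opt3 is not dominated — it holds its own against Opt1 at U (-4>-7); Opt2 at U (-4>-7).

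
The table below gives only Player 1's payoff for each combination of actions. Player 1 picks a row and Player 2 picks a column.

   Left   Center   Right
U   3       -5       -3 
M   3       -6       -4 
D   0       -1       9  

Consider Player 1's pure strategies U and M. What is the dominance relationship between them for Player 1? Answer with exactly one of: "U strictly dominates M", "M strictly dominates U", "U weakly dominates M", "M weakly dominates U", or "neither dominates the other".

Compare U to M across each opponent action: Left: 3=3, Center: -5>-6, Right: -3>-4.
U is at least as good everywhere and strictly better somewhere (tied only at Left), so U weakly but not strictly dominates M.

U weakly dominates M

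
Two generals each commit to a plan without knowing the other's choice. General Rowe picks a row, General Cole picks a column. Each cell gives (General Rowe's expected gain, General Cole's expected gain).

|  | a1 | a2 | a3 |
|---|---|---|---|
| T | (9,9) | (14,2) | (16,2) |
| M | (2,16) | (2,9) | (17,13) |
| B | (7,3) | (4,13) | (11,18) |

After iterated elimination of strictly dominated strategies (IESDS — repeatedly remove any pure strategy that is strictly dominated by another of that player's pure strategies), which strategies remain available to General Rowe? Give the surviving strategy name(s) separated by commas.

T

For General Rowe, T strictly dominates B on the remaining columns (a1: 9>7, a2: 14>4, a3: 16>11); eliminate B.
For General Cole, a1 strictly dominates a2 on the remaining rows (T: 9>2, M: 16>9); eliminate a2.
For General Cole, a1 strictly dominates a3 on the remaining rows (T: 9>2, M: 16>13); eliminate a3.
For General Rowe, T strictly dominates M on the remaining columns (a1: 9>2); eliminate M.
Among the remaining strategies, none is strictly dominated by another pure strategy of the same player, so the elimination stops.
Surviving strategies — General Rowe: {T}; General Cole: {a1}.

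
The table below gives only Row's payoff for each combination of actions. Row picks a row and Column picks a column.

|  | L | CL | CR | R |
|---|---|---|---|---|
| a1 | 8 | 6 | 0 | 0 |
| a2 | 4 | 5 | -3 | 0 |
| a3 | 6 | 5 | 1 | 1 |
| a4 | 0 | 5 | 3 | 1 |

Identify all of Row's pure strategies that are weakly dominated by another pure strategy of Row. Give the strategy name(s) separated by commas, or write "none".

a2

Nothing dominates a1: a2 at L (8>4); a3 at L (8>6); a4 at L (8>0).
a1 weakly dominates a2 — L: 8>4, CL: 6>5, CR: 0>-3, R: 0=0.
Nothing dominates a3: a1 at CR (1>0); a2 at L (6>4); a4 at L (6>0).
Nothing dominates a4: a1 at CR (3>0); a2 at CR (3>-3); a3 at CR (3>1).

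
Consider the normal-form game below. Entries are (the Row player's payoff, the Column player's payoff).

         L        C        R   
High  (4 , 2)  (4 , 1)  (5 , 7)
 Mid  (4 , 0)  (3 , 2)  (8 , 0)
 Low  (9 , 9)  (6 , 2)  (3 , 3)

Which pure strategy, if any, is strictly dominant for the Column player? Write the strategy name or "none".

none

L fails to dominate C at Mid (0<2).
C fails to dominate L at High (1<2).
R fails to dominate L at Mid (0=0).
No single strategy dominates all the others.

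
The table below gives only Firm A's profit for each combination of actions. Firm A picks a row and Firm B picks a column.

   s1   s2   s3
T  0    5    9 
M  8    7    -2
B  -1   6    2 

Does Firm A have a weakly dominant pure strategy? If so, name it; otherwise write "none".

none

T fails to dominate M at s1 (0<8).
M fails to dominate T at s3 (-2<9).
B fails to dominate T at s1 (-1<0).
No single strategy dominates all the others.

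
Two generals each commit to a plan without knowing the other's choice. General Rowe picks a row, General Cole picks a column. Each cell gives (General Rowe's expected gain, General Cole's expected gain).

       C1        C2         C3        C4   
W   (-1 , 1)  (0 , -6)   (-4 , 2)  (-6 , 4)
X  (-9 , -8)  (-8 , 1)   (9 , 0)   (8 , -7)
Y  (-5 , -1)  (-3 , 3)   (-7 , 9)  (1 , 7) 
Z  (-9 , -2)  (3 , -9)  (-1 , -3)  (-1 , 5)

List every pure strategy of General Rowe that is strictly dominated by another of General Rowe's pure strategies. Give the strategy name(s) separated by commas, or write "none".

none

W: no other strategy beats it everywhere (X at C1 (-1>-9); Y at C1 (-1>-5); Z at C1 (-1>-9)).
X is not dominated — it holds its own against W at C3 (9>-4); Y at C3 (9>-7); Z at C1 (-9=-9).
Nothing dominates Y: W at C4 (1>-6); X at C1 (-5>-9); Z at C1 (-5>-9).
Z is not dominated — it holds its own against W at C2 (3>0); X at C1 (-9=-9); Y at C2 (3>-3).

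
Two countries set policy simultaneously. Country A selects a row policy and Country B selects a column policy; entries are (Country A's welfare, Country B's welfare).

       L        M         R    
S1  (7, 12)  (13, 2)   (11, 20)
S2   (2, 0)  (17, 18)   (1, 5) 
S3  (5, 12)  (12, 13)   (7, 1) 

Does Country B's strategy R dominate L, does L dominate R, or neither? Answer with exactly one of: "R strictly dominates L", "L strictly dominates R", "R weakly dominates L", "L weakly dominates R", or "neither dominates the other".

R's payoffs vs L's, by Country A's action — S1: 20>12, S2: 5>0, S3: 1<12.
R does better at S1, S2 but worse at S3; neither strategy dominates the other.

neither dominates the other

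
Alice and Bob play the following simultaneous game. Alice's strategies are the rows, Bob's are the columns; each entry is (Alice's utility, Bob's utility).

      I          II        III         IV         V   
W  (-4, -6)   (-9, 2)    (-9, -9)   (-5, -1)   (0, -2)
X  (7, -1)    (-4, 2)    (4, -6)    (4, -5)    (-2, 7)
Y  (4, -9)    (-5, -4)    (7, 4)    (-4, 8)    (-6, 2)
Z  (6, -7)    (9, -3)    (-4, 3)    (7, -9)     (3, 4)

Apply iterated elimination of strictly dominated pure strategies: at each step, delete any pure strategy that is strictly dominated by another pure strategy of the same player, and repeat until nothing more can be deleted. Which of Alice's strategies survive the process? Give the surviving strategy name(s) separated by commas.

Alice's strategy W is strictly dominated by Z (I: 6>-4, II: 9>-9, III: -4>-9, IV: 7>-5, V: 3>0) and is removed.
Bob's strategy I is strictly dominated by II (X: 2>-1, Y: -4>-9, Z: -3>-7) and is removed.
Bob's strategy II is strictly dominated by V (X: 7>2, Y: 2>-4, Z: 4>-3) and is removed.
Among the remaining strategies, none is strictly dominated by another pure strategy of the same player, so the elimination stops.
Surviving strategies — Alice: {X, Y, Z}; Bob: {III, IV, V}.

X, Y, Z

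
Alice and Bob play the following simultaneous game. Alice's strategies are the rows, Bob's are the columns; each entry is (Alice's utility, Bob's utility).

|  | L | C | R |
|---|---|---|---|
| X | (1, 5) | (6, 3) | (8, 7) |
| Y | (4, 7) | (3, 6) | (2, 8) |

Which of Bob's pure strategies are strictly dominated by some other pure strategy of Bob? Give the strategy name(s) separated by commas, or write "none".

L: dominated, since R does at least as well everywhere (X: 7>5, Y: 8>7).
L strictly dominates C — X: 5>3, Y: 7>6.
R: no other strategy beats it everywhere (L at X (7>5); C at X (7>3)).

L, C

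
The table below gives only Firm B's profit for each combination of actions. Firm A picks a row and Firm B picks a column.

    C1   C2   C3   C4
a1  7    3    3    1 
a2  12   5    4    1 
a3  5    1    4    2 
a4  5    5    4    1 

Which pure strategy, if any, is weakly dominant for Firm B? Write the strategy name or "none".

C1

C1 vs C2: a1: 7>3, a2: 12>5, a3: 5>1, a4: 5=5.
C1 vs C3: a1: 7>3, a2: 12>4, a3: 5>4, a4: 5>4.
C1 vs C4: a1: 7>1, a2: 12>1, a3: 5>2, a4: 5>1.
C1 is at least as good as every other strategy against every opponent action, so it is weakly dominant.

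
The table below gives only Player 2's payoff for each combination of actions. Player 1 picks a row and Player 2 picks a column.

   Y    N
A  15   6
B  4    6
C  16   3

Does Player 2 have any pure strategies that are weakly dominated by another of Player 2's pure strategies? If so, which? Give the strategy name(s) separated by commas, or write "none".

Nothing dominates Y: N at A (15>6).
Nothing dominates N: Y at B (6>4).

none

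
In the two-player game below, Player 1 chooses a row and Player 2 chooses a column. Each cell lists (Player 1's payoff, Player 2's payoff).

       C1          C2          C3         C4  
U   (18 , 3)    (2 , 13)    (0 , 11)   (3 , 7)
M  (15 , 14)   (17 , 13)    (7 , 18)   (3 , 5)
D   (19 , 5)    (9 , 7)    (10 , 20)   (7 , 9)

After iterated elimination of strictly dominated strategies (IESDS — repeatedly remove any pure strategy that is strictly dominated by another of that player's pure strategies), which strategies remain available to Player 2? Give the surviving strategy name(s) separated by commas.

Player 1's strategy U is strictly dominated by D (C1: 19>18, C2: 9>2, C3: 10>0, C4: 7>3) and is removed.
Player 2's strategy C1 is strictly dominated by C3 (M: 18>14, D: 20>5) and is removed.
Column C2 is eliminated: C3 beats it against every remaining row (M: 18>13, D: 20>7).
Row M is eliminated: D beats it against every remaining column (C3: 10>7, C4: 7>3).
For Player 2, C3 strictly dominates C4 on the remaining rows (D: 20>9); eliminate C4.
Among the remaining strategies, none is strictly dominated by another pure strategy of the same player, so the elimination stops.
Surviving strategies — Player 1: {D}; Player 2: {C3}.

C3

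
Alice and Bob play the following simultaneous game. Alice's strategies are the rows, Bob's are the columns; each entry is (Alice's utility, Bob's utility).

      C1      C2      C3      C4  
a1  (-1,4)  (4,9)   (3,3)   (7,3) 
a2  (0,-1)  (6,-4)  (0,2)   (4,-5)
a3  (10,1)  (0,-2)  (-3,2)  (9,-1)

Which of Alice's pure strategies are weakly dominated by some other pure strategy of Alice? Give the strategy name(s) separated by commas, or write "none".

a1 is not dominated — it holds its own against a2 at C3 (3>0); a3 at C2 (4>0).
Nothing dominates a2: a1 at C1 (0>-1); a3 at C2 (6>0).
a3 is not dominated — it holds its own against a1 at C1 (10>-1); a2 at C1 (10>0).

none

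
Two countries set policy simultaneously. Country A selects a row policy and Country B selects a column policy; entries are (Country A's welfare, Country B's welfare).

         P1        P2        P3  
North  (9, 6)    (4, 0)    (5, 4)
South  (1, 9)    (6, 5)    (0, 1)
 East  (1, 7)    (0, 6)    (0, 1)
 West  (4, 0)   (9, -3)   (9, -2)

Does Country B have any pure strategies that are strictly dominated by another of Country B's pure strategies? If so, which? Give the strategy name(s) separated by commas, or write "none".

P1: no other strategy beats it everywhere (P2 at North (6>0); P3 at North (6>4)).
P1 strictly dominates P2 — North: 6>0, South: 9>5, East: 7>6, West: 0>-3.
P3: dominated, since P1 does at least as well everywhere (North: 6>4, South: 9>1, East: 7>1, West: 0>-2).

P2, P3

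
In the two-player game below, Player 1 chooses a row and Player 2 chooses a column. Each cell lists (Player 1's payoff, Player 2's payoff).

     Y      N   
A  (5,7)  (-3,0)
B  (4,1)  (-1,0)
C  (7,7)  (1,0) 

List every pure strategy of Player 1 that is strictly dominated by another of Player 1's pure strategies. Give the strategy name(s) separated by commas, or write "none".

A is strictly dominated by C (Y: 7>5, N: 1>-3).
C strictly dominates B — Y: 7>4, N: 1>-1.
C: no other strategy beats it everywhere (A at Y (7>5); B at Y (7>4)).

A, B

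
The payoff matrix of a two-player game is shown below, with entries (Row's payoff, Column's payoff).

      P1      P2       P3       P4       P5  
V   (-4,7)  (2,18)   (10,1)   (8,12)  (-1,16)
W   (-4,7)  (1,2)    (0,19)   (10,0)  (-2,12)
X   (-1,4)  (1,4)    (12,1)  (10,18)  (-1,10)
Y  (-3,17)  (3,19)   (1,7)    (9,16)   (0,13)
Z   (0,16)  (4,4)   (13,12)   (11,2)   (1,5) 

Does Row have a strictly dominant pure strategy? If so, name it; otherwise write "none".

Z vs V: P1: 0>-4, P2: 4>2, P3: 13>10, P4: 11>8, P5: 1>-1.
Z vs W: P1: 0>-4, P2: 4>1, P3: 13>0, P4: 11>10, P5: 1>-2.
Z vs X: P1: 0>-1, P2: 4>1, P3: 13>12, P4: 11>10, P5: 1>-1.
Z vs Y: P1: 0>-3, P2: 4>3, P3: 13>1, P4: 11>9, P5: 1>0.
Z strictly beats every other strategy against every opponent action, so it is strictly dominant.

Z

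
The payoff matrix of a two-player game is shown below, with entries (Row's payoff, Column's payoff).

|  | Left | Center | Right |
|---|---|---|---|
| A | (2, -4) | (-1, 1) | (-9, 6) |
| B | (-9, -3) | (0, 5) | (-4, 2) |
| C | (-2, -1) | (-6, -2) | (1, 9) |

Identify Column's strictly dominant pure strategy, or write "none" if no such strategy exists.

none

Left fails to dominate Center at A (-4<1).
Center fails to dominate Left at C (-2<-1).
Right fails to dominate Center at B (2<5).
No single strategy dominates all the others.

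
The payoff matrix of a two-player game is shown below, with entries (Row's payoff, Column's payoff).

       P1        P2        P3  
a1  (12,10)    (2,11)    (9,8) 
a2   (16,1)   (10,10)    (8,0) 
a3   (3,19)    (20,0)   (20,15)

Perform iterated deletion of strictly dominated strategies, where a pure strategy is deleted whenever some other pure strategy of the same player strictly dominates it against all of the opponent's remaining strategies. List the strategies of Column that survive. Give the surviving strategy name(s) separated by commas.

Column's strategy P3 is strictly dominated by P1 (a1: 10>8, a2: 1>0, a3: 19>15) and is removed.
Row a1 is eliminated: a2 beats it against every remaining column (P1: 16>12, P2: 10>2).
Among the remaining strategies, none is strictly dominated by another pure strategy of the same player, so the elimination stops.
Surviving strategies — Row: {a2, a3}; Column: {P1, P2}.

P1, P2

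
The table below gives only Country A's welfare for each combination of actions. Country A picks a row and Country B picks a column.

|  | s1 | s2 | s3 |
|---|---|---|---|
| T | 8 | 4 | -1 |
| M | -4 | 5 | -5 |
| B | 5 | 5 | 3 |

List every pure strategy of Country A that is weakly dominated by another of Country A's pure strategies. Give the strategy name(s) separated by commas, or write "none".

M

Nothing dominates T: M at s1 (8>-4); B at s1 (8>5).
M is weakly dominated by B (s1: 5>-4, s2: 5=5, s3: 3>-5).
Nothing dominates B: T at s2 (5>4); M at s1 (5>-4).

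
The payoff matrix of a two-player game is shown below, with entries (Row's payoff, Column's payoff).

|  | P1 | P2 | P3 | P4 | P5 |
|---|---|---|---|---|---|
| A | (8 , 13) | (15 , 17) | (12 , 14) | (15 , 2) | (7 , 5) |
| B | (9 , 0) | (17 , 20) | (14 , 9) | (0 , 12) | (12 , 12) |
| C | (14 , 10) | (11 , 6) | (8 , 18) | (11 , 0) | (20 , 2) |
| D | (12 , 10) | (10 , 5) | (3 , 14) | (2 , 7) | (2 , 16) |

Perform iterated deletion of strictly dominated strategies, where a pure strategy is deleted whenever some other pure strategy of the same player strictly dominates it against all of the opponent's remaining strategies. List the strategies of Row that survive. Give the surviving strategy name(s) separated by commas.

Row D is eliminated: C beats it against every remaining column (P1: 14>12, P2: 11>10, P3: 8>3, P4: 11>2, P5: 20>2).
Column's strategy P1 is strictly dominated by P3 (A: 14>13, B: 9>0, C: 18>10) and is removed.
For Column, P2 strictly dominates P4 on the remaining rows (A: 17>2, B: 20>12, C: 6>0); eliminate P4.
Row A is eliminated: B beats it against every remaining column (P2: 17>15, P3: 14>12, P5: 12>7).
Column's strategy P5 is strictly dominated by P2 (B: 20>12, C: 6>2) and is removed.
Row C is eliminated: B beats it against every remaining column (P2: 17>11, P3: 14>8).
For Column, P2 strictly dominates P3 on the remaining rows (B: 20>9); eliminate P3.
Among the remaining strategies, none is strictly dominated by another pure strategy of the same player, so the elimination stops.
Surviving strategies — Row: {B}; Column: {P2}.

B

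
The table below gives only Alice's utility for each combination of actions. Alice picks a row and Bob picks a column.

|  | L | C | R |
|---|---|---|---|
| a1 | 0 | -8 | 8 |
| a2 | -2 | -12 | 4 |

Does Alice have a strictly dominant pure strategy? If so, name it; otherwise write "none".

a1 vs a2: L: 0>-2, C: -8>-12, R: 8>4.
a1 strictly beats every other strategy against every opponent action, so it is strictly dominant.

a1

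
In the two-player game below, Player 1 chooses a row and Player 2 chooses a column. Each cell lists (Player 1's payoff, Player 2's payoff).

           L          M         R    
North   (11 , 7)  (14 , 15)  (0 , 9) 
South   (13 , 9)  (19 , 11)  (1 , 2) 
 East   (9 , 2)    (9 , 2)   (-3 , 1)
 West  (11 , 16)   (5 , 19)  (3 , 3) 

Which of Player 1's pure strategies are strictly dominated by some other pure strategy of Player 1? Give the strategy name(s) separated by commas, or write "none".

North, East

South strictly dominates North — L: 13>11, M: 19>14, R: 1>0.
South is not dominated — it holds its own against North at L (13>11); East at L (13>9); West at L (13>11).
North strictly dominates East — L: 11>9, M: 14>9, R: 0>-3.
West: no other strategy beats it everywhere (North at L (11=11); South at R (3>1); East at L (11>9)).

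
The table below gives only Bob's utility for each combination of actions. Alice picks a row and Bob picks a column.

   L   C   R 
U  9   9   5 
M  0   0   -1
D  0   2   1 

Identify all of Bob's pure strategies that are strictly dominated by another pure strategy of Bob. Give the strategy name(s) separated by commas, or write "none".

L: no other strategy beats it everywhere (C at U (9=9); R at U (9>5)).
C: no other strategy beats it everywhere (L at U (9=9); R at U (9>5)).
C strictly dominates R — U: 9>5, M: 0>-1, D: 2>1.

R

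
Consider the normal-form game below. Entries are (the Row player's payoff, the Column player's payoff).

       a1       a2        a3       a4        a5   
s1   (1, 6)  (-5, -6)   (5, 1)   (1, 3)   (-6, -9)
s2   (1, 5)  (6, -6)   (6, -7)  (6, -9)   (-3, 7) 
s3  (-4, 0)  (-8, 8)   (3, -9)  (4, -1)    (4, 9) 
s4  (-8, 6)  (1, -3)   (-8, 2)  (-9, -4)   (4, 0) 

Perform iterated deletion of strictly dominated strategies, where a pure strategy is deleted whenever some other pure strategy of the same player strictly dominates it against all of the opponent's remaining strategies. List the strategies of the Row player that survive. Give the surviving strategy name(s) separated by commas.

s1, s2, s3, s4

For the Column player, a1 strictly dominates a3 on the remaining rows (s1: 6>1, s2: 5>-7, s3: 0>-9, s4: 6>2); eliminate a3.
Column a4 is eliminated: a1 beats it against every remaining row (s1: 6>3, s2: 5>-9, s3: 0>-1, s4: 6>-4).
Among the remaining strategies, none is strictly dominated by another pure strategy of the same player, so the elimination stops.
Surviving strategies — the Row player: {s1, s2, s3, s4}; the Column player: {a1, a2, a5}.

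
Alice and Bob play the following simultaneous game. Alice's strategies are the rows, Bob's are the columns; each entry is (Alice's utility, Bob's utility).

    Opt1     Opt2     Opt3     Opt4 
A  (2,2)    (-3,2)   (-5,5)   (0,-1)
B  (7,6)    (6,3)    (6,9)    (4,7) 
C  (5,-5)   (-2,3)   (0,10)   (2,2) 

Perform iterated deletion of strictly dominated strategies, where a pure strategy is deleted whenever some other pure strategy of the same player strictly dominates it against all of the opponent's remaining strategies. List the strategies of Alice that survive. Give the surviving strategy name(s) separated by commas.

Alice's strategy A is strictly dominated by B (Opt1: 7>2, Opt2: 6>-3, Opt3: 6>-5, Opt4: 4>0) and is removed.
For Alice, B strictly dominates C on the remaining columns (Opt1: 7>5, Opt2: 6>-2, Opt3: 6>0, Opt4: 4>2); eliminate C.
Bob's strategy Opt1 is strictly dominated by Opt3 (B: 9>6) and is removed.
Bob's strategy Opt2 is strictly dominated by Opt3 (B: 9>3) and is removed.
Column Opt4 is eliminated: Opt3 beats it against every remaining row (B: 9>7).
Among the remaining strategies, none is strictly dominated by another pure strategy of the same player, so the elimination stops.
Surviving strategies — Alice: {B}; Bob: {Opt3}.

B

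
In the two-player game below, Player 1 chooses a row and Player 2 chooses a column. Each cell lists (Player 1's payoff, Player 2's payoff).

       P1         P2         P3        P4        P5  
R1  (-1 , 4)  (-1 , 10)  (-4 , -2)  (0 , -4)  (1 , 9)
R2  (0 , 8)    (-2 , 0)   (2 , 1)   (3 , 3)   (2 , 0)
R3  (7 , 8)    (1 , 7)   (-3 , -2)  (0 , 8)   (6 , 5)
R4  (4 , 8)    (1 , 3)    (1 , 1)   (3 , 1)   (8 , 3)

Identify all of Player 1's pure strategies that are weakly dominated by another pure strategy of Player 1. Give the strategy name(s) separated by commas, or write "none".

R1

R1: dominated, since R3 does at least as well everywhere (P1: 7>-1, P2: 1>-1, P3: -3>-4, P4: 0=0, P5: 6>1).
Nothing dominates R2: R1 at P1 (0>-1); R3 at P3 (2>-3); R4 at P3 (2>1).
R3 is not dominated — it holds its own against R1 at P1 (7>-1); R2 at P1 (7>0); R4 at P1 (7>4).
R4: no other strategy beats it everywhere (R1 at P1 (4>-1); R2 at P1 (4>0); R3 at P3 (1>-3)).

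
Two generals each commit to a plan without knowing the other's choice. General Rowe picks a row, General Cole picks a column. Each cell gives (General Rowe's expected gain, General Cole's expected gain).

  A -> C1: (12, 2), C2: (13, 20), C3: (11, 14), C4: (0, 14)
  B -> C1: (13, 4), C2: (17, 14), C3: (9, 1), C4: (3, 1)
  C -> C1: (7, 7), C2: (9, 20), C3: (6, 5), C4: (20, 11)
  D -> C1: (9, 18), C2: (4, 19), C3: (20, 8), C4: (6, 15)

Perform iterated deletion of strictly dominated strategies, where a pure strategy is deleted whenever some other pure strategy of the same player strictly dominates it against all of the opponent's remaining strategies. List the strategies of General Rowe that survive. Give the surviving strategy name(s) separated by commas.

B

Column C1 is eliminated: C2 beats it against every remaining row (A: 20>2, B: 14>4, C: 20>7, D: 19>18).
Column C3 is eliminated: C2 beats it against every remaining row (A: 20>14, B: 14>1, C: 20>5, D: 19>8).
General Rowe's strategy A is strictly dominated by B (C2: 17>13, C4: 3>0) and is removed.
For General Rowe, C strictly dominates D on the remaining columns (C2: 9>4, C4: 20>6); eliminate D.
For General Cole, C2 strictly dominates C4 on the remaining rows (B: 14>1, C: 20>11); eliminate C4.
Row C is eliminated: B beats it against every remaining column (C2: 17>9).
Among the remaining strategies, none is strictly dominated by another pure strategy of the same player, so the elimination stops.
Surviving strategies — General Rowe: {B}; General Cole: {C2}.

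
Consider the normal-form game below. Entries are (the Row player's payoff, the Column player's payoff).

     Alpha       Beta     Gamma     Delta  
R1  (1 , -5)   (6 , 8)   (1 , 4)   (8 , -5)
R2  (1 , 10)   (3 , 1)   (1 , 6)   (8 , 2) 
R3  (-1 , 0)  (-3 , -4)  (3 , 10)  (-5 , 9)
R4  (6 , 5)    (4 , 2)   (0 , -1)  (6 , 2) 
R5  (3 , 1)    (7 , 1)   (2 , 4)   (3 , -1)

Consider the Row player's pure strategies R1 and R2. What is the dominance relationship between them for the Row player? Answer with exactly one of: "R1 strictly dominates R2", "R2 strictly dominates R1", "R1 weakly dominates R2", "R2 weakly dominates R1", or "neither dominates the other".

R1 weakly dominates R2

R1's payoffs vs R2's, by the Column player's action — Alpha: 1=1, Beta: 6>3, Gamma: 1=1, Delta: 8=8.
R1 is at least as good everywhere and strictly better somewhere (tied only at Alpha, Gamma, Delta), so R1 weakly but not strictly dominates R2.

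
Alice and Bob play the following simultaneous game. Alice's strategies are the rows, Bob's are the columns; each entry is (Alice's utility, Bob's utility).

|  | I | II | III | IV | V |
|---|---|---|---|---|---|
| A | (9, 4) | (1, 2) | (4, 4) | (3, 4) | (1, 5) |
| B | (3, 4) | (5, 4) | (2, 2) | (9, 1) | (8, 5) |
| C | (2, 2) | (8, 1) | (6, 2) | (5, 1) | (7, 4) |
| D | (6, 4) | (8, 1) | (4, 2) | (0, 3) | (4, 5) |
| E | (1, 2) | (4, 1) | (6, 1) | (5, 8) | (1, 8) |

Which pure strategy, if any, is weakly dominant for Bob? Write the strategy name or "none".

V vs I: A: 5>4, B: 5>4, C: 4>2, D: 5>4, E: 8>2.
V vs II: A: 5>2, B: 5>4, C: 4>1, D: 5>1, E: 8>1.
V vs III: A: 5>4, B: 5>2, C: 4>2, D: 5>2, E: 8>1.
V vs IV: A: 5>4, B: 5>1, C: 4>1, D: 5>3, E: 8=8.
V is at least as good as every other strategy against every opponent action, so it is weakly dominant.

V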